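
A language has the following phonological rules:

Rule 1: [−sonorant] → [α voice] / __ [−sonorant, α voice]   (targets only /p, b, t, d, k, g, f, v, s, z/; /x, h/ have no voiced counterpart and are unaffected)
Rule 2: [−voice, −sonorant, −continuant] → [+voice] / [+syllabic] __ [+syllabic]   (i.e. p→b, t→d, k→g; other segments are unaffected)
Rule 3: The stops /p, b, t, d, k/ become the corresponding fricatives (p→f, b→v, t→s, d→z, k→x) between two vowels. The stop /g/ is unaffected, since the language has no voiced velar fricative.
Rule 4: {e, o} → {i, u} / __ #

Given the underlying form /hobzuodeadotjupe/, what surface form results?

hobzuozeazotjuvi

Rule 1 (regressive voicing assimilation): no segment meets the environment; /hobzuodeadotjupe/ is unchanged.
Rule 2 (intervocalic voicing): /p/ is a voiceless stop between vowels /u/ and /e/, so it voices to [b]. /hobzuodeadotjupe/ → hobzuodeadotjube.
Rule 3 (intervocalic spirantization): /d/ is a stop between vowels /o/ and /e/, so it spirantizes to the fricative [z]. /d/ is a stop between vowels /a/ and /o/, so it spirantizes to the fricative [z]. /b/ is a stop between vowels /u/ and /e/, so it spirantizes to the fricative [v]. /hobzuodeadotjube/ → hobzuozeazotjuve.
Rule 4 (final vowel raising): /e/ is a mid vowel in word-final position, so it raises to [i]. /hobzuozeazotjuve/ → hobzuozeazotjuvi.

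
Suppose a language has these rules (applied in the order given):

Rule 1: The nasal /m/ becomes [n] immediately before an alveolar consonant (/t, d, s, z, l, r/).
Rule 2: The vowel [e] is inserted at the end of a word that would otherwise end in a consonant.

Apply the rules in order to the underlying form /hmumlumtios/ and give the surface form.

Rule 1 (nasal place assimilation): /m/ precedes the alveolar consonant /l/, so it assimilates in place to [n]. /m/ precedes the alveolar consonant /t/, so it assimilates in place to [n]. /hmumlumtios/ → hmunluntios.
Rule 2 (final e-epenthesis): the form ends in the consonant /s/, so [e] is inserted word-finally. /hmunluntios/ → hmunluntiose.

hmunluntiose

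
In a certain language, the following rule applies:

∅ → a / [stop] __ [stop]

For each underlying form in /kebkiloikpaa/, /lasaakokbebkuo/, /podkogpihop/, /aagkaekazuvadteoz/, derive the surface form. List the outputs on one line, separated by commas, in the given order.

kebakiloikapaa, lasaakokabebakuo, podakogapihop, aagakaekazuvadateoz

/kebkiloikpaa/: /b/ and /k/ form a stop–stop cluster, so [a] is inserted between them. /k/ and /p/ form a stop–stop cluster, so [a] is inserted between them. → [kebakiloikapaa].
/lasaakokbebkuo/: /k/ and /b/ form a stop–stop cluster, so [a] is inserted between them. /b/ and /k/ form a stop–stop cluster, so [a] is inserted between them. → [lasaakokabebakuo].
/podkogpihop/: /d/ and /k/ form a stop–stop cluster, so [a] is inserted between them. /g/ and /p/ form a stop–stop cluster, so [a] is inserted between them. → [podakogapihop].
/aagkaekazuvadteoz/: /g/ and /k/ form a stop–stop cluster, so [a] is inserted between them. /d/ and /t/ form a stop–stop cluster, so [a] is inserted between them. → [aagakaekazuvadateoz].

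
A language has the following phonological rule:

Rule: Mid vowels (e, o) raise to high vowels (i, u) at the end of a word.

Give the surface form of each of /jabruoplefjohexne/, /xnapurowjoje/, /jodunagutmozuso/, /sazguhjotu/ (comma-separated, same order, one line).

jabruoplefjohexni, xnapurowjoji, jodunagutmozusu, sazguhjotu

/jabruoplefjohexne/: /e/ is a mid vowel in word-final position, so it raises to [i]. → [jabruoplefjohexni].
/xnapurowjoje/: /e/ is a mid vowel in word-final position, so it raises to [i]. → [xnapurowjoji].
/jodunagutmozuso/: /o/ is a mid vowel in word-final position, so it raises to [u]. → [jodunagutmozusu].
/sazguhjotu/: the rule's environment is not met; surfaces unchanged as [sazguhjotu].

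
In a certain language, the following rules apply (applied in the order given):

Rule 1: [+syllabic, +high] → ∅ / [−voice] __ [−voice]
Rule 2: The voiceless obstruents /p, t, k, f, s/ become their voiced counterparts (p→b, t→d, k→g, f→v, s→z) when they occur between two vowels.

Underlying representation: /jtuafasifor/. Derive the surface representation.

Rule 1 (high vowel syncope): /i/ is a high vowel flanked by voiceless consonants /s/ and /f/, so it deletes. /jtuafasifor/ → jtuafasfor.
Rule 2 (intervocalic voicing): /f/ is a voiceless obstruent between vowels /a/ and /a/, so it voices to [v]. /jtuafasfor/ → jtuavasfor.

jtuavasfor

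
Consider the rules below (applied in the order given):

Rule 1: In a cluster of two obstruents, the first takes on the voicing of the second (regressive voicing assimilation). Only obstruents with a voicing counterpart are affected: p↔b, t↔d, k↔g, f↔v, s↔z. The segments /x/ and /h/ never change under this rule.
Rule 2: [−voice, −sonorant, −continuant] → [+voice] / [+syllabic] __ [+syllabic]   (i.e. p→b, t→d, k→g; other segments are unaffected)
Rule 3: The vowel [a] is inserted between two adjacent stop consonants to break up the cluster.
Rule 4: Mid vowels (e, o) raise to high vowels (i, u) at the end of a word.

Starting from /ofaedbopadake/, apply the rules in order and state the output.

ofaedabobadagi

Rule 1 (regressive voicing assimilation): no segment meets the environment; /ofaedbopadake/ is unchanged.
Rule 2 (intervocalic voicing): /p/ is a voiceless stop between vowels /o/ and /a/, so it voices to [b]. /k/ is a voiceless stop between vowels /a/ and /e/, so it voices to [g]. /ofaedbopadake/ → ofaedbobadage.
Rule 3 (stop-cluster a-epenthesis): /d/ and /b/ form a stop–stop cluster, so [a] is inserted between them. /ofaedbobadage/ → ofaedabobadage.
Rule 4 (final vowel raising): /e/ is a mid vowel in word-final position, so it raises to [i]. /ofaedabobadage/ → ofaedabobadagi.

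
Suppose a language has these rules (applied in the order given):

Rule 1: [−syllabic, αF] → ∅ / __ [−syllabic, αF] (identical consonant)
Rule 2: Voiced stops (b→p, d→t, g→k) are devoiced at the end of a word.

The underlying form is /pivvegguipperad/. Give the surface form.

piveguiperat

Rule 1 (degemination): /vv/ is a geminate; the first /v/ deletes. /gg/ is a geminate; the first /g/ deletes. /pp/ is a geminate; the first /p/ deletes. /pivvegguipperad/ → piveguiperad.
Rule 2 (final devoicing): /d/ is a voiced stop in word-final position, so it devoices to [t]. /piveguiperad/ → piveguiperat.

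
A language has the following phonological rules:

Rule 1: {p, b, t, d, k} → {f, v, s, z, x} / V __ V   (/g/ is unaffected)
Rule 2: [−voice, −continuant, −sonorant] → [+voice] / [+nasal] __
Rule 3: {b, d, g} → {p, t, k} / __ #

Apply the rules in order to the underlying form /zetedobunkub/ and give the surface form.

zesezovungup

Rule 1 (intervocalic spirantization): /t/ is a stop between vowels /e/ and /e/, so it spirantizes to the fricative [s]. /d/ is a stop between vowels /e/ and /o/, so it spirantizes to the fricative [z]. /b/ is a stop between vowels /o/ and /u/, so it spirantizes to the fricative [v]. /zetedobunkub/ → zesezovunkub.
Rule 2 (post-nasal voicing): /k/ is a voiceless stop immediately after the nasal /n/, so it voices to [g]. /zesezovunkub/ → zesezovungub.
Rule 3 (final devoicing): /b/ is a voiced stop in word-final position, so it devoices to [p]. /zesezovungub/ → zesezovungup.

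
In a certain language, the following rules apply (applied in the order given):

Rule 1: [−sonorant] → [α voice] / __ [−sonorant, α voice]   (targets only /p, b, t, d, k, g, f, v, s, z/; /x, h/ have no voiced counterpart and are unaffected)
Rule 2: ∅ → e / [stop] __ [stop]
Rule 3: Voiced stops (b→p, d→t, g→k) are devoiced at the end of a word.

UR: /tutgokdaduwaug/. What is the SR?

tudegogedaduwauk

Rule 1 (regressive voicing assimilation): /t/ precedes the voiced obstruent /g/, so it voices to [d] by assimilation. /k/ precedes the voiced obstruent /d/, so it voices to [g] by assimilation. /tutgokdaduwaug/ → tudgogdaduwaug.
Rule 2 (stop-cluster e-epenthesis): /d/ and /g/ form a stop–stop cluster, so [e] is inserted between them. /g/ and /d/ form a stop–stop cluster, so [e] is inserted between them. /tudgogdaduwaug/ → tudegogedaduwaug.
Rule 3 (final devoicing): /g/ is a voiced stop in word-final position, so it devoices to [k]. /tudegogedaduwaug/ → tudegogedaduwauk.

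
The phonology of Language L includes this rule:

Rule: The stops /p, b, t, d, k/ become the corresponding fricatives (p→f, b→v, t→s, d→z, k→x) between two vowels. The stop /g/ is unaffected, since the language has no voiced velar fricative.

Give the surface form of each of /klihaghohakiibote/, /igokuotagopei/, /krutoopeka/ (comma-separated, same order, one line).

klihaghohaxiivose, igoxuosagofei, krusoofexa

/klihaghohakiibote/: /k/ is a stop between vowels /a/ and /i/, so it spirantizes to the fricative [x]. /b/ is a stop between vowels /i/ and /o/, so it spirantizes to the fricative [v]. /t/ is a stop between vowels /o/ and /e/, so it spirantizes to the fricative [s]. → [klihaghohaxiivose].
/igokuotagopei/: /k/ is a stop between vowels /o/ and /u/, so it spirantizes to the fricative [x]. /t/ is a stop between vowels /o/ and /a/, so it spirantizes to the fricative [s]. /p/ is a stop between vowels /o/ and /e/, so it spirantizes to the fricative [f]. → [igoxuosagofei].
/krutoopeka/: /t/ is a stop between vowels /u/ and /o/, so it spirantizes to the fricative [s]. /p/ is a stop between vowels /o/ and /e/, so it spirantizes to the fricative [f]. /k/ is a stop between vowels /e/ and /a/, so it spirantizes to the fricative [x]. → [krusoofexa].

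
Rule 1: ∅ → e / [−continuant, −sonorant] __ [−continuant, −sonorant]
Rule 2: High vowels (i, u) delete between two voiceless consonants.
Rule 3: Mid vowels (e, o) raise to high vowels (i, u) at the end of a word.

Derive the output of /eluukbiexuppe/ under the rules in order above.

Rule 1 (stop-cluster e-epenthesis): /k/ and /b/ form a stop–stop cluster, so [e] is inserted between them. /p/ and /p/ form a stop–stop cluster, so [e] is inserted between them. /eluukbiexuppe/ → eluukebiexupepe.
Rule 2 (high vowel syncope): /u/ is a high vowel flanked by voiceless consonants /x/ and /p/, so it deletes. /eluukebiexupepe/ → eluukebiexpepe.
Rule 3 (final vowel raising): /e/ is a mid vowel in word-final position, so it raises to [i]. /eluukebiexpepe/ → eluukebiexpepi.

eluukebiexpepi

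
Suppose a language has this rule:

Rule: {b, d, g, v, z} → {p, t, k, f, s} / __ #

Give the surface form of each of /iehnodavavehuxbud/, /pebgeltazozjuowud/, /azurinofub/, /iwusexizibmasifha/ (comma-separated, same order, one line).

iehnodavavehuxbut, pebgeltazozjuowut, azurinofup, iwusexizibmasifha

/iehnodavavehuxbud/: /d/ is a voiced obstruent in word-final position, so it devoices to [t]. → [iehnodavavehuxbut].
/pebgeltazozjuowud/: /d/ is a voiced obstruent in word-final position, so it devoices to [t]. → [pebgeltazozjuowut].
/azurinofub/: /b/ is a voiced obstruent in word-final position, so it devoices to [p]. → [azurinofup].
/iwusexizibmasifha/: the rule's environment is not met; surfaces unchanged as [iwusexizibmasifha].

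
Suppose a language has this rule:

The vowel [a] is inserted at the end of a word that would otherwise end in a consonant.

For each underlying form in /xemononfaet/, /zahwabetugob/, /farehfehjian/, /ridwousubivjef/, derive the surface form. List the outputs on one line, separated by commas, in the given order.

/xemononfaet/: the form ends in the consonant /t/, so [a] is inserted word-finally. → [xemononfaeta].
/zahwabetugob/: the form ends in the consonant /b/, so [a] is inserted word-finally. → [zahwabetugoba].
/farehfehjian/: the form ends in the consonant /n/, so [a] is inserted word-finally. → [farehfehjiana].
/ridwousubivjef/: the form ends in the consonant /f/, so [a] is inserted word-finally. → [ridwousubivjefa].

xemononfaeta, zahwabetugoba, farehfehjiana, ridwousubivjefa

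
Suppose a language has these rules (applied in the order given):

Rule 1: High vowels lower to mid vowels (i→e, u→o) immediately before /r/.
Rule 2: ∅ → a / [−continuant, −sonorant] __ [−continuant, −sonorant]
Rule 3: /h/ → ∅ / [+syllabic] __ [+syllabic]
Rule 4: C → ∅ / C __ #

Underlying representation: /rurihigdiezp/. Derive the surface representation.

Rule 1 (pre-rhotic lowering): /u/ is a high vowel immediately before /r/, so it lowers to [o]. /rurihigdiezp/ → rorihigdiezp.
Rule 2 (stop-cluster a-epenthesis): /g/ and /d/ form a stop–stop cluster, so [a] is inserted between them. /rorihigdiezp/ → rorihigadiezp.
Rule 3 (intervocalic h-deletion): /h/ occurs between vowels /i/ and /i/, so it deletes. /rorihigadiezp/ → roriigadiezp.
Rule 4 (final cluster simplification): /p/ is the second consonant of a word-final cluster /zp/, so it deletes. /roriigadiezp/ → roriigadiez.

roriigadiez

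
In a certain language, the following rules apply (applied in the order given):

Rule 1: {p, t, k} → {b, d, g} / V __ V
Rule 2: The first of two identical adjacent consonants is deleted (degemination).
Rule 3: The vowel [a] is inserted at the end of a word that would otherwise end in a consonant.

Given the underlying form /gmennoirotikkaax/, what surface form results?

gmenoirodikaaxa

Rule 1 (intervocalic voicing): /t/ is a voiceless stop between vowels /o/ and /i/, so it voices to [d]. /gmennoirotikkaax/ → gmennoirodikkaax.
Rule 2 (degemination): /nn/ is a geminate; the first /n/ deletes. /kk/ is a geminate; the first /k/ deletes. /gmennoirodikkaax/ → gmenoirodikaax.
Rule 3 (final a-epenthesis): the form ends in the consonant /x/, so [a] is inserted word-finally. /gmenoirodikaax/ → gmenoirodikaaxa.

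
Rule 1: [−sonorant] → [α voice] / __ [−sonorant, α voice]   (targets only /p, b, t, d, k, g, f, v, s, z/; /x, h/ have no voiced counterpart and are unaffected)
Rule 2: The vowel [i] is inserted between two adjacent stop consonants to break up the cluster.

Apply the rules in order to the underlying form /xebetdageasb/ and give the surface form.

Rule 1 (regressive voicing assimilation): /t/ precedes the voiced obstruent /d/, so it voices to [d] by assimilation. /s/ precedes the voiced obstruent /b/, so it voices to [z] by assimilation. /xebetdageasb/ → xebeddageazb.
Rule 2 (stop-cluster i-epenthesis): /d/ and /d/ form a stop–stop cluster, so [i] is inserted between them. /xebeddageazb/ → xebedidageazb.

xebedidageazb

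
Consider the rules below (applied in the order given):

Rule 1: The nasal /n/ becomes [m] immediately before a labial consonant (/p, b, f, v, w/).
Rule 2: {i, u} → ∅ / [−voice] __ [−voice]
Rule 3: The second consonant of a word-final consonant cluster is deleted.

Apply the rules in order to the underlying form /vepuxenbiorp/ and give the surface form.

Rule 1 (nasal place assimilation): /n/ precedes the labial consonant /b/, so it assimilates in place to [m]. /vepuxenbiorp/ → vepuxembiorp.
Rule 2 (high vowel syncope): /u/ is a high vowel flanked by voiceless consonants /p/ and /x/, so it deletes. /vepuxembiorp/ → vepxembiorp.
Rule 3 (final cluster simplification): /p/ is the second consonant of a word-final cluster /rp/, so it deletes. /vepxembiorp/ → vepxembior.

vepxembior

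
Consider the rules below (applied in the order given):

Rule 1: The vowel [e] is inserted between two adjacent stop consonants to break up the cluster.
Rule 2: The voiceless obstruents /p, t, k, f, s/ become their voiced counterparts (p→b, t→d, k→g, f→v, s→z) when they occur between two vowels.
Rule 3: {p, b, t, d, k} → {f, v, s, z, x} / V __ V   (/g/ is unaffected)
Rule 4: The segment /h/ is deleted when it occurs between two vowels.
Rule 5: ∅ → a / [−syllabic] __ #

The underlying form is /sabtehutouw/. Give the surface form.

savezeuzouwa

Rule 1 (stop-cluster e-epenthesis): /b/ and /t/ form a stop–stop cluster, so [e] is inserted between them. /sabtehutouw/ → sabetehutouw.
Rule 2 (intervocalic voicing): /t/ is a voiceless obstruent between vowels /e/ and /e/, so it voices to [d]. /t/ is a voiceless obstruent between vowels /u/ and /o/, so it voices to [d]. /sabetehutouw/ → sabedehudouw.
Rule 3 (intervocalic spirantization): /b/ is a stop between vowels /a/ and /e/, so it spirantizes to the fricative [v]. /d/ is a stop between vowels /e/ and /e/, so it spirantizes to the fricative [z]. /d/ is a stop between vowels /u/ and /o/, so it spirantizes to the fricative [z]. /sabedehudouw/ → savezehuzouw.
Rule 4 (intervocalic h-deletion): /h/ occurs between vowels /e/ and /u/, so it deletes. /savezehuzouw/ → savezeuzouw.
Rule 5 (final a-epenthesis): the form ends in the consonant /w/, so [a] is inserted word-finally. /savezeuzouw/ → savezeuzouwa.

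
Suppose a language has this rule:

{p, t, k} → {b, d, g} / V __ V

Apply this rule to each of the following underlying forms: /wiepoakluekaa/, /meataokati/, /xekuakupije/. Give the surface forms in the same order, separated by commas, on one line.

/wiepoakluekaa/: /p/ is a voiceless stop between vowels /e/ and /o/, so it voices to [b]. /k/ is a voiceless stop between vowels /e/ and /a/, so it voices to [g]. → [wieboakluegaa].
/meataokati/: /t/ is a voiceless stop between vowels /a/ and /a/, so it voices to [d]. /k/ is a voiceless stop between vowels /o/ and /a/, so it voices to [g]. /t/ is a voiceless stop between vowels /a/ and /i/, so it voices to [d]. → [meadaogadi].
/xekuakupije/: /k/ is a voiceless stop between vowels /e/ and /u/, so it voices to [g]. /k/ is a voiceless stop between vowels /a/ and /u/, so it voices to [g]. /p/ is a voiceless stop between vowels /u/ and /i/, so it voices to [b]. → [xeguagubije].

wieboakluegaa, meadaogadi, xeguagubije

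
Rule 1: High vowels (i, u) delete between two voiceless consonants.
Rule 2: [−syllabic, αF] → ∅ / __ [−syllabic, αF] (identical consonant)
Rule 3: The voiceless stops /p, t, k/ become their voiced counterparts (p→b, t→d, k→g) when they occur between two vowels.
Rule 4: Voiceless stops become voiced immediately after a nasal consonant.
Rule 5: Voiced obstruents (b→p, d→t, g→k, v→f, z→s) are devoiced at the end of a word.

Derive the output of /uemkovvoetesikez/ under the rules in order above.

Rule 1 (high vowel syncope): /i/ is a high vowel flanked by voiceless consonants /s/ and /k/, so it deletes. /uemkovvoetesikez/ → uemkovvoeteskez.
Rule 2 (degemination): /vv/ is a geminate; the first /v/ deletes. /uemkovvoeteskez/ → uemkovoeteskez.
Rule 3 (intervocalic voicing): /t/ is a voiceless stop between vowels /e/ and /e/, so it voices to [d]. /uemkovoeteskez/ → uemkovoedeskez.
Rule 4 (post-nasal voicing): /k/ is a voiceless stop immediately after the nasal /m/, so it voices to [g]. /uemkovoedeskez/ → uemgovoedeskez.
Rule 5 (final devoicing): /z/ is a voiced obstruent in word-final position, so it devoices to [s]. /uemgovoedeskez/ → uemgovoedeskes.

uemgovoedeskes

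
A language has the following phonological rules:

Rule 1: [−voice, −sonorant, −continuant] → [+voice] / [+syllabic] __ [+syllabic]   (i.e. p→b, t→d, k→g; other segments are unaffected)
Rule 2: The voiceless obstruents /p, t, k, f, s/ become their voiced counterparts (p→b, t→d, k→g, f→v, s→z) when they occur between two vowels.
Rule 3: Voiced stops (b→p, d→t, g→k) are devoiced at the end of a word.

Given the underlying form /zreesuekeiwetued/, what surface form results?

zreezuegeiweduet

Rule 1 (intervocalic voicing): /k/ is a voiceless stop between vowels /e/ and /e/, so it voices to [g]. /t/ is a voiceless stop between vowels /e/ and /u/, so it voices to [d]. /zreesuekeiwetued/ → zreesuegeiwedued.
Rule 2 (intervocalic voicing): /s/ is a voiceless obstruent between vowels /e/ and /u/, so it voices to [z]. /zreesuegeiwedued/ → zreezuegeiwedued.
Rule 3 (final devoicing): /d/ is a voiced stop in word-final position, so it devoices to [t]. /zreezuegeiwedued/ → zreezuegeiweduet.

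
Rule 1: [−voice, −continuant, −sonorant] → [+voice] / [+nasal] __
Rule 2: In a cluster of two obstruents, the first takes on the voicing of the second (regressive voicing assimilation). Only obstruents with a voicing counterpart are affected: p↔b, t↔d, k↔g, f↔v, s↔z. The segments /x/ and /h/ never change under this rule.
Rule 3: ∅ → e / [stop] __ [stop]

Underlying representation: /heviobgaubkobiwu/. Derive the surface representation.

heviobegaupekobiwu

Rule 1 (post-nasal voicing): no segment meets the environment; /heviobgaubkobiwu/ is unchanged.
Rule 2 (regressive voicing assimilation): /b/ precedes the voiceless obstruent /k/, so it devoices to [p] by assimilation. /heviobgaubkobiwu/ → heviobgaupkobiwu.
Rule 3 (stop-cluster e-epenthesis): /b/ and /g/ form a stop–stop cluster, so [e] is inserted between them. /p/ and /k/ form a stop–stop cluster, so [e] is inserted between them. /heviobgaupkobiwu/ → heviobegaupekobiwu.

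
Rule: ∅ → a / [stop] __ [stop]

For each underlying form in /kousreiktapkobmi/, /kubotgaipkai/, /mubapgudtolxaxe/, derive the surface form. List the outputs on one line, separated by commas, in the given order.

/kousreiktapkobmi/: /k/ and /t/ form a stop–stop cluster, so [a] is inserted between them. /p/ and /k/ form a stop–stop cluster, so [a] is inserted between them. → [kousreikatapakobmi].
/kubotgaipkai/: /t/ and /g/ form a stop–stop cluster, so [a] is inserted between them. /p/ and /k/ form a stop–stop cluster, so [a] is inserted between them. → [kubotagaipakai].
/mubapgudtolxaxe/: /p/ and /g/ form a stop–stop cluster, so [a] is inserted between them. /d/ and /t/ form a stop–stop cluster, so [a] is inserted between them. → [mubapagudatolxaxe].

kousreikatapakobmi, kubotagaipakai, mubapagudatolxaxe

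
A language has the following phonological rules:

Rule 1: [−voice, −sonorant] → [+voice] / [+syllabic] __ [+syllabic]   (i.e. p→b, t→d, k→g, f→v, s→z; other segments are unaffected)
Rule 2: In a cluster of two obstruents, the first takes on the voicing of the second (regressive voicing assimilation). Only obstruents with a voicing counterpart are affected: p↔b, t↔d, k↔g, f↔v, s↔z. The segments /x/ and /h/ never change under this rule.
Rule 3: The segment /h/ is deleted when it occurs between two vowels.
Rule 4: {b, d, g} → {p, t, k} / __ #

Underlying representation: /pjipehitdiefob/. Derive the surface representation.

pjibeiddievop

Rule 1 (intervocalic voicing): /p/ is a voiceless obstruent between vowels /i/ and /e/, so it voices to [b]. /f/ is a voiceless obstruent between vowels /e/ and /o/, so it voices to [v]. /pjipehitdiefob/ → pjibehitdievob.
Rule 2 (regressive voicing assimilation): /t/ precedes the voiced obstruent /d/, so it voices to [d] by assimilation. /pjibehitdievob/ → pjibehiddievob.
Rule 3 (intervocalic h-deletion): /h/ occurs between vowels /e/ and /i/, so it deletes. /pjibehiddievob/ → pjibeiddievob.
Rule 4 (final devoicing): /b/ is a voiced stop in word-final position, so it devoices to [p]. /pjibeiddievob/ → pjibeiddievop.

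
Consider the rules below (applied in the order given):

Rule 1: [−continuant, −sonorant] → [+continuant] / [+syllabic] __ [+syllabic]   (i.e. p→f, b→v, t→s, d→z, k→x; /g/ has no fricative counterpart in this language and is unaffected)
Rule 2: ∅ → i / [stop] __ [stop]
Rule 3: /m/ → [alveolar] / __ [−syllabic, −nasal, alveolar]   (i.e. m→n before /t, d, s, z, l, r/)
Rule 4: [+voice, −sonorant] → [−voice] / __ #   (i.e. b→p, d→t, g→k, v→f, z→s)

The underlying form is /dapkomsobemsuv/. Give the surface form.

Rule 1 (intervocalic spirantization): /b/ is a stop between vowels /o/ and /e/, so it spirantizes to the fricative [v]. /dapkomsobemsuv/ → dapkomsovemsuv.
Rule 2 (stop-cluster i-epenthesis): /p/ and /k/ form a stop–stop cluster, so [i] is inserted between them. /dapkomsovemsuv/ → dapikomsovemsuv.
Rule 3 (nasal place assimilation): /m/ precedes the alveolar consonant /s/, so it assimilates in place to [n]. /m/ precedes the alveolar consonant /s/, so it assimilates in place to [n]. /dapikomsovemsuv/ → dapikonsovensuv.
Rule 4 (final devoicing): /v/ is a voiced obstruent in word-final position, so it devoices to [f]. /dapikonsovensuv/ → dapikonsovensuf.

dapikonsovensuf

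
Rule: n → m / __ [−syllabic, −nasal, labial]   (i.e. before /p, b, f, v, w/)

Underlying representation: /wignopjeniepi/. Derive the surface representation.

No segment of /wignopjeniepi/ meets the structural description of the rule, so the form surfaces unchanged.

wignopjeniepi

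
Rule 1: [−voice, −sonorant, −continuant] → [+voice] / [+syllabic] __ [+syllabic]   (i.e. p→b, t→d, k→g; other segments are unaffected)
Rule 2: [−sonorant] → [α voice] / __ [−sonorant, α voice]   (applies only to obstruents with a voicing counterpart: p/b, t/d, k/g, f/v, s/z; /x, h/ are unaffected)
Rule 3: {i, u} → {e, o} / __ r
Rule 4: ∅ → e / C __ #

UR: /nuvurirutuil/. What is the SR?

Rule 1 (intervocalic voicing): /t/ is a voiceless stop between vowels /u/ and /u/, so it voices to [d]. /nuvurirutuil/ → nuvuriruduil.
Rule 2 (regressive voicing assimilation): no segment meets the environment; /nuvuriruduil/ is unchanged.
Rule 3 (pre-rhotic lowering): /u/ is a high vowel immediately before /r/, so it lowers to [o]. /i/ is a high vowel immediately before /r/, so it lowers to [e]. /nuvuriruduil/ → nuvoreruduil.
Rule 4 (final e-epenthesis): the form ends in the consonant /l/, so [e] is inserted word-finally. /nuvoreruduil/ → nuvoreruduile.

nuvoreruduile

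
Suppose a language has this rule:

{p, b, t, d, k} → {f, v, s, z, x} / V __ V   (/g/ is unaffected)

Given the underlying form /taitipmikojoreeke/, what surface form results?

/t/ is a stop between vowels /i/ and /i/, so it spirantizes to the fricative [s].
/k/ is a stop between vowels /i/ and /o/, so it spirantizes to the fricative [x].
/k/ is a stop between vowels /e/ and /e/, so it spirantizes to the fricative [x].
The other instances of /t/, /p/ do not occur in the required environment and remain unchanged.
Surface form: [taisipmixojoreexe].

taisipmixojoreexe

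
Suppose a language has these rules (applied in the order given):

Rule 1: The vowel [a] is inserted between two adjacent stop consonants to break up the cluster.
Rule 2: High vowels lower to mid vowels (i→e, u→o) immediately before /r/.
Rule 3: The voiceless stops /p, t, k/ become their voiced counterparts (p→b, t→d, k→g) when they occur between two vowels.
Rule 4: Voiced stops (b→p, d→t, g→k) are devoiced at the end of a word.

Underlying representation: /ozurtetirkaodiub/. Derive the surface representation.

Rule 1 (stop-cluster a-epenthesis): no segment meets the environment; /ozurtetirkaodiub/ is unchanged.
Rule 2 (pre-rhotic lowering): /u/ is a high vowel immediately before /r/, so it lowers to [o]. /i/ is a high vowel immediately before /r/, so it lowers to [e]. /ozurtetirkaodiub/ → ozorteterkaodiub.
Rule 3 (intervocalic voicing): /t/ is a voiceless stop between vowels /e/ and /e/, so it voices to [d]. /ozorteterkaodiub/ → ozortederkaodiub.
Rule 4 (final devoicing): /b/ is a voiced stop in word-final position, so it devoices to [p]. /ozortederkaodiub/ → ozortederkaodiup.

ozortederkaodiup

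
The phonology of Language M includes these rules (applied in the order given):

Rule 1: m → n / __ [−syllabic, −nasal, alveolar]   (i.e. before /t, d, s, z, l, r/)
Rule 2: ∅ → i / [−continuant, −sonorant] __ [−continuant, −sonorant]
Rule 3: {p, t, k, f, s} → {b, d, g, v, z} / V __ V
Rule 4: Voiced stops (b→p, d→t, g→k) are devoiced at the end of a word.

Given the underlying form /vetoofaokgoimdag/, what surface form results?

vedoovaogigoindak

Rule 1 (nasal place assimilation): /m/ precedes the alveolar consonant /d/, so it assimilates in place to [n]. /vetoofaokgoimdag/ → vetoofaokgoindag.
Rule 2 (stop-cluster i-epenthesis): /k/ and /g/ form a stop–stop cluster, so [i] is inserted between them. /vetoofaokgoindag/ → vetoofaokigoindag.
Rule 3 (intervocalic voicing): /t/ is a voiceless obstruent between vowels /e/ and /o/, so it voices to [d]. /f/ is a voiceless obstruent between vowels /o/ and /a/, so it voices to [v]. /k/ is a voiceless obstruent between vowels /o/ and /i/, so it voices to [g]. /vetoofaokigoindag/ → vedoovaogigoindag.
Rule 4 (final devoicing): /g/ is a voiced stop in word-final position, so it devoices to [k]. /vedoovaogigoindag/ → vedoovaogigoindak.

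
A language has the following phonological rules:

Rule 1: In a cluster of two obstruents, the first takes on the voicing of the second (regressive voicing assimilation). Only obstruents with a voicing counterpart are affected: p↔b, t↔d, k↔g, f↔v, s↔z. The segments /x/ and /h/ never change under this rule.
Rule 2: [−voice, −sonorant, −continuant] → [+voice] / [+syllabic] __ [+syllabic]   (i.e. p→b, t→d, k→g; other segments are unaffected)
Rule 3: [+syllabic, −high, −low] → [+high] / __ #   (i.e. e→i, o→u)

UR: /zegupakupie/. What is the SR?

zegubagubii

Rule 1 (regressive voicing assimilation): no segment meets the environment; /zegupakupie/ is unchanged.
Rule 2 (intervocalic voicing): /p/ is a voiceless stop between vowels /u/ and /a/, so it voices to [b]. /k/ is a voiceless stop between vowels /a/ and /u/, so it voices to [g]. /p/ is a voiceless stop between vowels /u/ and /i/, so it voices to [b]. /zegupakupie/ → zegubagubie.
Rule 3 (final vowel raising): /e/ is a mid vowel in word-final position, so it raises to [i]. /zegubagubie/ → zegubagubii.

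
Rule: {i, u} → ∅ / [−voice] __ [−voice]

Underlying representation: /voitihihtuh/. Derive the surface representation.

/i/ is a high vowel flanked by voiceless consonants /t/ and /h/, so it deletes.
/i/ is a high vowel flanked by voiceless consonants /h/ and /h/, so it deletes.
/u/ is a high vowel flanked by voiceless consonants /t/ and /h/, so it deletes.
The other instance of /i/ does not occur in the required environment and remains unchanged.
Surface form: [voithhth].

voithhth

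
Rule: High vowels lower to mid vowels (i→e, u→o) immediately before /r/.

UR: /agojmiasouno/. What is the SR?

No segment of /agojmiasouno/ meets the structural description of the rule, so the form surfaces unchanged.

agojmiasouno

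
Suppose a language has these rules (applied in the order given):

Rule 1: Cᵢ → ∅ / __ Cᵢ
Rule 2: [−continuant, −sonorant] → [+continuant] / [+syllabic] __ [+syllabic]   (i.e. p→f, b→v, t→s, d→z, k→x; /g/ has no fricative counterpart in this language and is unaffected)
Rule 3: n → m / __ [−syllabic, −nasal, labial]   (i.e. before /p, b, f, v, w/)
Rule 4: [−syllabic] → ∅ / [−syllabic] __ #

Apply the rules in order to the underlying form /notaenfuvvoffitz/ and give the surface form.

nosaemfuvofit

Rule 1 (degemination): /vv/ is a geminate; the first /v/ deletes. /ff/ is a geminate; the first /f/ deletes. /notaenfuvvoffitz/ → notaenfuvofitz.
Rule 2 (intervocalic spirantization): /t/ is a stop between vowels /o/ and /a/, so it spirantizes to the fricative [s]. /notaenfuvofitz/ → nosaenfuvofitz.
Rule 3 (nasal place assimilation): /n/ precedes the labial consonant /f/, so it assimilates in place to [m]. /nosaenfuvofitz/ → nosaemfuvofitz.
Rule 4 (final cluster simplification): /z/ is the second consonant of a word-final cluster /tz/, so it deletes. /nosaemfuvofitz/ → nosaemfuvofit.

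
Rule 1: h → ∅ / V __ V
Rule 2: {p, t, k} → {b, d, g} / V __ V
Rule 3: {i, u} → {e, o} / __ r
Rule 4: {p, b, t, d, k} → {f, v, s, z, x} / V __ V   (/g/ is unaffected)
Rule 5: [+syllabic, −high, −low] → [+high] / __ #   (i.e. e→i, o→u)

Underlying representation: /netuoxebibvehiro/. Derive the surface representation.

Rule 1 (intervocalic h-deletion): /h/ occurs between vowels /e/ and /i/, so it deletes. /netuoxebibvehiro/ → netuoxebibveiro.
Rule 2 (intervocalic voicing): /t/ is a voiceless stop between vowels /e/ and /u/, so it voices to [d]. /netuoxebibveiro/ → neduoxebibveiro.
Rule 3 (pre-rhotic lowering): /i/ is a high vowel immediately before /r/, so it lowers to [e]. /neduoxebibveiro/ → neduoxebibveero.
Rule 4 (intervocalic spirantization): /d/ is a stop between vowels /e/ and /u/, so it spirantizes to the fricative [z]. /b/ is a stop between vowels /e/ and /i/, so it spirantizes to the fricative [v]. /neduoxebibveero/ → nezuoxevibveero.
Rule 5 (final vowel raising): /o/ is a mid vowel in word-final position, so it raises to [u]. /nezuoxevibveero/ → nezuoxevibveeru.

nezuoxevibveeru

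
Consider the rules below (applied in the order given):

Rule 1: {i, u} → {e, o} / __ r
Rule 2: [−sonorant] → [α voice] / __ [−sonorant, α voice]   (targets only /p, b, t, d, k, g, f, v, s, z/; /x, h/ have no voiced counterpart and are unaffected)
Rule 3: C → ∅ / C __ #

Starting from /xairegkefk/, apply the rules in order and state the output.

Rule 1 (pre-rhotic lowering): /i/ is a high vowel immediately before /r/, so it lowers to [e]. /xairegkefk/ → xaeregkefk.
Rule 2 (regressive voicing assimilation): /g/ precedes the voiceless obstruent /k/, so it devoices to [k] by assimilation. /xaeregkefk/ → xaerekkefk.
Rule 3 (final cluster simplification): /k/ is the second consonant of a word-final cluster /fk/, so it deletes. /xaerekkefk/ → xaerekkef.

xaerekkef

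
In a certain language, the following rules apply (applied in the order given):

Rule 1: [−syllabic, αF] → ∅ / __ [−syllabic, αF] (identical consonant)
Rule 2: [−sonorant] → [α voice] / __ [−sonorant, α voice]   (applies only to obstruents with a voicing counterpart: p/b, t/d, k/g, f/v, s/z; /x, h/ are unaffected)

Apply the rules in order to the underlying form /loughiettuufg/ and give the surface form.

loukhietuuvg

Rule 1 (degemination): /tt/ is a geminate; the first /t/ deletes. /loughiettuufg/ → loughietuufg.
Rule 2 (regressive voicing assimilation): /g/ precedes the voiceless obstruent /h/, so it devoices to [k] by assimilation. /f/ precedes the voiced obstruent /g/, so it voices to [v] by assimilation. /loughietuufg/ → loukhietuuvg.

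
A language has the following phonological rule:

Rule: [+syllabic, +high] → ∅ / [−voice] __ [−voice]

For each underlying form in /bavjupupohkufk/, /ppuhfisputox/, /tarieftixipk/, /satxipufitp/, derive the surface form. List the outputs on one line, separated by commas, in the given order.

/bavjupupohkufk/: /u/ is a high vowel flanked by voiceless consonants /p/ and /p/, so it deletes. /u/ is a high vowel flanked by voiceless consonants /k/ and /f/, so it deletes. → [bavjuppohkfk].
/ppuhfisputox/: /u/ is a high vowel flanked by voiceless consonants /p/ and /h/, so it deletes. /i/ is a high vowel flanked by voiceless consonants /f/ and /s/, so it deletes. /u/ is a high vowel flanked by voiceless consonants /p/ and /t/, so it deletes. → [pphfsptox].
/tarieftixipk/: /i/ is a high vowel flanked by voiceless consonants /t/ and /x/, so it deletes. /i/ is a high vowel flanked by voiceless consonants /x/ and /p/, so it deletes. → [tarieftxpk].
/satxipufitp/: /i/ is a high vowel flanked by voiceless consonants /x/ and /p/, so it deletes. /u/ is a high vowel flanked by voiceless consonants /p/ and /f/, so it deletes. /i/ is a high vowel flanked by voiceless consonants /f/ and /t/, so it deletes. → [satxpftp].

bavjuppohkfk, pphfsptox, tarieftxpk, satxpftp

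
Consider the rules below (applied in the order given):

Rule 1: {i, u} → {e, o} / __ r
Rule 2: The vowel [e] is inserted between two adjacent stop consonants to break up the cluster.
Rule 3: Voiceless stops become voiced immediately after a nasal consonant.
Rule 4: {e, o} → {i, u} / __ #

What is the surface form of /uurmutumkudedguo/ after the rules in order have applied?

uormutumgudedeguu

Rule 1 (pre-rhotic lowering): /u/ is a high vowel immediately before /r/, so it lowers to [o]. /uurmutumkudedguo/ → uormutumkudedguo.
Rule 2 (stop-cluster e-epenthesis): /d/ and /g/ form a stop–stop cluster, so [e] is inserted between them. /uormutumkudedguo/ → uormutumkudedeguo.
Rule 3 (post-nasal voicing): /k/ is a voiceless stop immediately after the nasal /m/, so it voices to [g]. /uormutumkudedeguo/ → uormutumgudedeguo.
Rule 4 (final vowel raising): /o/ is a mid vowel in word-final position, so it raises to [u]. /uormutumgudedeguo/ → uormutumgudedeguu.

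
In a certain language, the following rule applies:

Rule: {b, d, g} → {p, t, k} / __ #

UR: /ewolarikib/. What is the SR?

ewolarikip

/b/ is a voiced stop in word-final position, so it devoices to [p].
Surface form: [ewolarikip].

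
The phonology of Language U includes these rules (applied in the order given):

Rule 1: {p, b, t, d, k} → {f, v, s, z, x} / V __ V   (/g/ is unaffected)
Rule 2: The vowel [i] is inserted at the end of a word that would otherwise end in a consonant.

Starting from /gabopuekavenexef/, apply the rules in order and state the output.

gavofuexavenexefi

Rule 1 (intervocalic spirantization): /b/ is a stop between vowels /a/ and /o/, so it spirantizes to the fricative [v]. /p/ is a stop between vowels /o/ and /u/, so it spirantizes to the fricative [f]. /k/ is a stop between vowels /e/ and /a/, so it spirantizes to the fricative [x]. /gabopuekavenexef/ → gavofuexavenexef.
Rule 2 (final i-epenthesis): the form ends in the consonant /f/, so [i] is inserted word-finally. /gavofuexavenexef/ → gavofuexavenexefi.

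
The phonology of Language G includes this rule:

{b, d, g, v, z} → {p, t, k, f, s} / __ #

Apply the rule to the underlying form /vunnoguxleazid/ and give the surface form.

vunnoguxleazit

/d/ is a voiced obstruent in word-final position, so it devoices to [t].
The other instances of /v/, /g/, /z/ do not occur in the required environment and remain unchanged.
Surface form: [vunnoguxleazit].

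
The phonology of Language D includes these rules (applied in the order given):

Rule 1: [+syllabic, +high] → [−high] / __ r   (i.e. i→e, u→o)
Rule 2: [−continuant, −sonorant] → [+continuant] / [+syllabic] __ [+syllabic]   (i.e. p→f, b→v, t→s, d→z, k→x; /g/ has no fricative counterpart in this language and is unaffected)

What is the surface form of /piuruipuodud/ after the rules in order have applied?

pioruifuozud

Rule 1 (pre-rhotic lowering): /u/ is a high vowel immediately before /r/, so it lowers to [o]. /piuruipuodud/ → pioruipuodud.
Rule 2 (intervocalic spirantization): /p/ is a stop between vowels /i/ and /u/, so it spirantizes to the fricative [f]. /d/ is a stop between vowels /o/ and /u/, so it spirantizes to the fricative [z]. /pioruipuodud/ → pioruifuozud.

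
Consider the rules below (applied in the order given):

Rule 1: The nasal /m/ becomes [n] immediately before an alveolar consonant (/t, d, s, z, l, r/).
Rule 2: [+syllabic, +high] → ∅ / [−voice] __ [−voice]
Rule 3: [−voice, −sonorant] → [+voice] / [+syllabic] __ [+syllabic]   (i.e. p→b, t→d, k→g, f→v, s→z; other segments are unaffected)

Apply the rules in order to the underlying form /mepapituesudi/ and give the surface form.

mebaptuezudi

Rule 1 (nasal place assimilation): no segment meets the environment; /mepapituesudi/ is unchanged.
Rule 2 (high vowel syncope): /i/ is a high vowel flanked by voiceless consonants /p/ and /t/, so it deletes. /mepapituesudi/ → mepaptuesudi.
Rule 3 (intervocalic voicing): /p/ is a voiceless obstruent between vowels /e/ and /a/, so it voices to [b]. /s/ is a voiceless obstruent between vowels /e/ and /u/, so it voices to [z]. /mepaptuesudi/ → mebaptuezudi.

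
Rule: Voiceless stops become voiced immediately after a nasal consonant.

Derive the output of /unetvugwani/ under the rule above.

No segment of /unetvugwani/ meets the structural description of the rule, so the form surfaces unchanged.

unetvugwani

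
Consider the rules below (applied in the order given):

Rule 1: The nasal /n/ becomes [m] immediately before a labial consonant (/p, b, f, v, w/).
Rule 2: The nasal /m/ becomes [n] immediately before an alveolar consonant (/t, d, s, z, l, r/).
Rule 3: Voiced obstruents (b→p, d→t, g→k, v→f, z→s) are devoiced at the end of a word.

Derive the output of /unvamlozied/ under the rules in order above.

umvanloziet

Rule 1 (nasal place assimilation): /n/ precedes the labial consonant /v/, so it assimilates in place to [m]. /unvamlozied/ → umvamlozied.
Rule 2 (nasal place assimilation): /m/ precedes the alveolar consonant /l/, so it assimilates in place to [n]. /umvamlozied/ → umvanlozied.
Rule 3 (final devoicing): /d/ is a voiced obstruent in word-final position, so it devoices to [t]. /umvanlozied/ → umvanloziet.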